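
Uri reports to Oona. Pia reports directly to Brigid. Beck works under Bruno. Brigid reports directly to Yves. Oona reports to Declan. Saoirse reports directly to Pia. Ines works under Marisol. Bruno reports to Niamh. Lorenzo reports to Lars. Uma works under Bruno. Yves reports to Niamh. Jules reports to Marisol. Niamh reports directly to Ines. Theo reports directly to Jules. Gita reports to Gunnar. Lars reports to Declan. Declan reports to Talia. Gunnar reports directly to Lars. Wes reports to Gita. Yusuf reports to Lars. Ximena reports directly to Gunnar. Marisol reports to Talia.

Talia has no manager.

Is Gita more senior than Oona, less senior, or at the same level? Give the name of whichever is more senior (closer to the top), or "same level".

Oona

Gita is 4 levels below Talia; Oona is 2. Oona is higher.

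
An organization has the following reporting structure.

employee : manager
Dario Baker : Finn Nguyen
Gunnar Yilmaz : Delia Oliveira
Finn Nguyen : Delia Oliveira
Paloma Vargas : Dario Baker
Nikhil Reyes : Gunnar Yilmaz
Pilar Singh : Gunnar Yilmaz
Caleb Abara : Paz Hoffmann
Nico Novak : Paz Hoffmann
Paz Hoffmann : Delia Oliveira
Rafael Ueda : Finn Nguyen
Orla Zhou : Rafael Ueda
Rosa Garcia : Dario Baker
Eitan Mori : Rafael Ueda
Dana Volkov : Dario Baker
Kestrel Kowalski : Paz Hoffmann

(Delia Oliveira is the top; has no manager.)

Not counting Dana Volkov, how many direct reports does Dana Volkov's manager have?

2

Dana Volkov reports to Dario Baker. Dario Baker's other direct reports are Rosa Garcia, Paloma Vargas — 2 peers.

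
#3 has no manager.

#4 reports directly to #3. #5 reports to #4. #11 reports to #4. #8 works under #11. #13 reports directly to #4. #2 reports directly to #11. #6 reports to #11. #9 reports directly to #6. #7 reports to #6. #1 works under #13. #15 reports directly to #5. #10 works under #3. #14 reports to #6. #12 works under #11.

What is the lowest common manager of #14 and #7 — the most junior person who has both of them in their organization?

#14's chain of managers is #6, #11, #4, #3. #7's chain of managers is #6, #11, #4, #3. The first manager that appears in both chains is #6.

#6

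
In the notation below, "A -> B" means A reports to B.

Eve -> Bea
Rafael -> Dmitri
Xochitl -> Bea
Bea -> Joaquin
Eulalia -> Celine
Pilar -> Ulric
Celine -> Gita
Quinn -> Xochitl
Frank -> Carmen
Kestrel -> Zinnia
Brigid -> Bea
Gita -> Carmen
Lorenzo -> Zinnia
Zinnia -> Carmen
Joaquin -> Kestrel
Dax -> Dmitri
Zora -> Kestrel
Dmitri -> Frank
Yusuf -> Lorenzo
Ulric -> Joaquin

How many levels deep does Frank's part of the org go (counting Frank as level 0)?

The longest chain under Frank runs Frank → Dmitri → Dax, which is 2 levels below Frank.

2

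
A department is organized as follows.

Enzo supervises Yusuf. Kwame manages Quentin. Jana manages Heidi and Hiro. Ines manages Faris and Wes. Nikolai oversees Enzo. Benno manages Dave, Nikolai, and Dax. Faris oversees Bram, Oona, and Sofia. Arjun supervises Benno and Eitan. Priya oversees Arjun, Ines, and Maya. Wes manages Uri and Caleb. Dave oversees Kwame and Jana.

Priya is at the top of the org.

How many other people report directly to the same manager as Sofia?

2

Sofia reports to Faris. Faris's other direct reports are Bram, Oona — 2 peers.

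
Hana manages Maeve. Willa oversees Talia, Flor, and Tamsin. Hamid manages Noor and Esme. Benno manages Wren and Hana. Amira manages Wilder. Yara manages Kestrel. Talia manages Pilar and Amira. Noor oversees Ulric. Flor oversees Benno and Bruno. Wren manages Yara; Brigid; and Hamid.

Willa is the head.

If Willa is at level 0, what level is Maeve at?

4

Chain from Maeve up to Willa: Maeve → Hana → Benno → Flor → Willa. That is 4 steps up, so Maeve is 4 levels below Willa.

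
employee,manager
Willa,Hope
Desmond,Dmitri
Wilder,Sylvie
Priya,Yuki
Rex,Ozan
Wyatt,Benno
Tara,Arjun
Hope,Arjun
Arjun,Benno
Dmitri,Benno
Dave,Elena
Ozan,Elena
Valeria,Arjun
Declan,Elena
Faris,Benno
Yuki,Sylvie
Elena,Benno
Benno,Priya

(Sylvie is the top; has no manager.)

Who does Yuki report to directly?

Yuki reports directly to Sylvie.

Sylvie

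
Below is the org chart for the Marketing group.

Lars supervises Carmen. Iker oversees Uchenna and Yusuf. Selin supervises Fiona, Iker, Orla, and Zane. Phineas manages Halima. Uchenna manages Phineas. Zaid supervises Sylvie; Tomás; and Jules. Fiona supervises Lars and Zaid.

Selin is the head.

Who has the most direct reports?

Selin

Direct-report counts: Selin has 4; Iker has 2; Uchenna has 1; Phineas has 1; Fiona has 2; Zaid has 3; Lars has 1. The largest is 4, held by Selin.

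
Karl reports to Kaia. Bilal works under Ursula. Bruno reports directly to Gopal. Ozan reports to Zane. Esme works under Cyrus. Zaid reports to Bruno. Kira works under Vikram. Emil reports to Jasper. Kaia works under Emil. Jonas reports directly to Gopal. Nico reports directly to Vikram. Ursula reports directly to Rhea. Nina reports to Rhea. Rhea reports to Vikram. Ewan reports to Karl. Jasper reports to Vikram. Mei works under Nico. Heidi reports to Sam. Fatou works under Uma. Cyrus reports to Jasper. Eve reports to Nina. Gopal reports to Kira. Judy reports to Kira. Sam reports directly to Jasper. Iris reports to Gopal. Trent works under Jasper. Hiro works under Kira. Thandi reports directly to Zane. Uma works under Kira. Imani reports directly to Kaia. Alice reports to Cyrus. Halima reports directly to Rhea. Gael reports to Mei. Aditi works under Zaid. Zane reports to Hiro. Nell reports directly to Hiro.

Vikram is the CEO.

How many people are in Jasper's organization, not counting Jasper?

11

Jasper directly manages Emil, Sam, Trent, Cyrus. Under Emil: Kaia, Imani, Karl, Ewan (4). Under Sam: Heidi (1). Trent has no reports. Under Cyrus: Esme, Alice (2). So Jasper's organization is 4 direct reports plus everyone under them: 5 + 2 + 1 + 3 = 11.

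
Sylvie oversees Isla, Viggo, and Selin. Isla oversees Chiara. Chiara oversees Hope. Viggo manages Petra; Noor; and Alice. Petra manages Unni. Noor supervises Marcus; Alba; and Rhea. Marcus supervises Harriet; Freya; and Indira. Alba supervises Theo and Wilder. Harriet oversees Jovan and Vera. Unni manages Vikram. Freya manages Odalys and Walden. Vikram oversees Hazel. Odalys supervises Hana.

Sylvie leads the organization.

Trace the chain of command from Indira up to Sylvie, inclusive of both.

Indira -> Marcus -> Noor -> Viggo -> Sylvie

Indira reports to Marcus. Marcus reports to Noor. Noor reports to Viggo. Viggo reports to Sylvie. Sylvie is at the top.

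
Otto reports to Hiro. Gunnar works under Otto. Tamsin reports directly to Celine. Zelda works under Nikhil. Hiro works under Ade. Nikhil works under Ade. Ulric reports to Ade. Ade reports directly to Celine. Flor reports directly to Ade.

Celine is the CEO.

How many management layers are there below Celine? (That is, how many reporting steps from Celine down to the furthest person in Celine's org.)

The longest chain under Celine runs Celine → Ade → Hiro → Otto → Gunnar, which is 4 levels below Celine.

4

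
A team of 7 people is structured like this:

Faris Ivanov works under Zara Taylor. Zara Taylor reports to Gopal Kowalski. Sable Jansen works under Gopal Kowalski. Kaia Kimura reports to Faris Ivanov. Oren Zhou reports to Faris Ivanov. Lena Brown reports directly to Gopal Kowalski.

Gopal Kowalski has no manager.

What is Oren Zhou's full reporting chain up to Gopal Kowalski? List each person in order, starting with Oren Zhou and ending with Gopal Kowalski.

Oren Zhou -> Faris Ivanov -> Zara Taylor -> Gopal Kowalski

Oren Zhou reports to Faris Ivanov. Faris Ivanov reports to Zara Taylor. Zara Taylor reports to Gopal Kowalski. Gopal Kowalski is at the top.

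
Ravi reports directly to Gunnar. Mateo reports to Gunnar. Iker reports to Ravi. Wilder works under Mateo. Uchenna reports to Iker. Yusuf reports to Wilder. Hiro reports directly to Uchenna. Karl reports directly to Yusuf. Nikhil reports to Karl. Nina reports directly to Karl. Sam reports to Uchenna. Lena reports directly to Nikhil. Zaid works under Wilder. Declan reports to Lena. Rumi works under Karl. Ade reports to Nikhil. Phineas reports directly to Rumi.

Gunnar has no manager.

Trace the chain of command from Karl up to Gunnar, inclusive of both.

Karl -> Yusuf -> Wilder -> Mateo -> Gunnar

Karl reports to Yusuf. Yusuf reports to Wilder. Wilder reports to Mateo. Mateo reports to Gunnar. Gunnar is at the top.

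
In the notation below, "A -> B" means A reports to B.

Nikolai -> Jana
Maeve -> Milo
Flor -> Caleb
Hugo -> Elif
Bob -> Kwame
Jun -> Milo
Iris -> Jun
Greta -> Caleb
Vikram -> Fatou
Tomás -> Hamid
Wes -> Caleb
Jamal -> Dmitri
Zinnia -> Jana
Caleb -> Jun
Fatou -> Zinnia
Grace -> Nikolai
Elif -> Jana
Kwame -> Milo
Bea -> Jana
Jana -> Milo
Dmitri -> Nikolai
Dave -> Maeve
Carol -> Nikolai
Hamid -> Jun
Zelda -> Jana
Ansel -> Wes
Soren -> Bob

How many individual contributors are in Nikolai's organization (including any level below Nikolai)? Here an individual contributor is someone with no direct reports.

The people in Nikolai's organization with no one reporting to them are Grace, Carol, Jamal. That is 3.

3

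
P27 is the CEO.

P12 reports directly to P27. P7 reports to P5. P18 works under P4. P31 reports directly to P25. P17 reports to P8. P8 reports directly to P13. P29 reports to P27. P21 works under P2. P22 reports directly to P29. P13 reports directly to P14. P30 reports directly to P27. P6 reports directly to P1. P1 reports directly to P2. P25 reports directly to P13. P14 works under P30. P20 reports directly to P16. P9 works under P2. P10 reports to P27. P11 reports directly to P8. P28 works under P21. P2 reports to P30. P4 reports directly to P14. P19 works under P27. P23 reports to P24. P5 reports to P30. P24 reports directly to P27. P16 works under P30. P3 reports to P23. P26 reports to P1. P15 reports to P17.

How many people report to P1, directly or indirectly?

2

P1 directly manages P6, P26. P6 has no reports. P26 has no reports. So P1's organization is 2 direct reports plus everyone under them: 1 + 1 = 2.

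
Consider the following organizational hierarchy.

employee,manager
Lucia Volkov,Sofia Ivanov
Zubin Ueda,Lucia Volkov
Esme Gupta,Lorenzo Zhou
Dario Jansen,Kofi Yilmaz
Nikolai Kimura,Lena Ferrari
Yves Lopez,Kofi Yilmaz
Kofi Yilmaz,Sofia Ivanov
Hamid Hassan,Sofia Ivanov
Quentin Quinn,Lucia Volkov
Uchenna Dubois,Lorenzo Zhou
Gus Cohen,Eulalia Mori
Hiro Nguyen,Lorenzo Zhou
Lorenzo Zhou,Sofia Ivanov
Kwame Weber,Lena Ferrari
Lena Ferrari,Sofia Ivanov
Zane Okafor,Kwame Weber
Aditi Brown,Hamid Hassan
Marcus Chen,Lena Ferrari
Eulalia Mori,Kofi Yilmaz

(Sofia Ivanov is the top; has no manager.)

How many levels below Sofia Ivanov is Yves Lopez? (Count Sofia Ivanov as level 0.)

Chain from Yves Lopez up to Sofia Ivanov: Yves Lopez → Kofi Yilmaz → Sofia Ivanov. That is 2 steps up, so Yves Lopez is 2 levels below Sofia Ivanov.

2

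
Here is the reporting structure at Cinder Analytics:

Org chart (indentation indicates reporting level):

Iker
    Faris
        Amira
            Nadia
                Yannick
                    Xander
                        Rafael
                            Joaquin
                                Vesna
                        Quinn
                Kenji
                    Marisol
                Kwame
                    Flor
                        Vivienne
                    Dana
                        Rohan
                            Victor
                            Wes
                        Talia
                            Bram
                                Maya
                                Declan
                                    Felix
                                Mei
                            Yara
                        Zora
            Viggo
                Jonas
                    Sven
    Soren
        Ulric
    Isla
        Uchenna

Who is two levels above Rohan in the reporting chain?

Kwame

Rohan reports to Dana, and Dana reports to Kwame. So Rohan's skip-level manager is Kwame.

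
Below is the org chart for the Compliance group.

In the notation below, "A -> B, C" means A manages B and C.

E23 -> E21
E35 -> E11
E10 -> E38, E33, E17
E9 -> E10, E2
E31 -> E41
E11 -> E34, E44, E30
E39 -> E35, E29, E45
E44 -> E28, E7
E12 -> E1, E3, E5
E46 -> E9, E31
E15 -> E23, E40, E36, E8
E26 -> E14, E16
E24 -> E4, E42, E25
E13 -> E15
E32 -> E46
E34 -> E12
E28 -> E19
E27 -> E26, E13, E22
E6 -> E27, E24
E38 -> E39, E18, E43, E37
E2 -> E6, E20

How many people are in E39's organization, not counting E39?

14

E39 directly manages E35, E29, E45. Under E35: E11, E30, E44, E7, E28, E19, E34, E12, E5, E3, E1 (11). E29 has no reports. E45 has no reports. So E39's organization is 3 direct reports plus everyone under them: 12 + 1 + 1 = 14.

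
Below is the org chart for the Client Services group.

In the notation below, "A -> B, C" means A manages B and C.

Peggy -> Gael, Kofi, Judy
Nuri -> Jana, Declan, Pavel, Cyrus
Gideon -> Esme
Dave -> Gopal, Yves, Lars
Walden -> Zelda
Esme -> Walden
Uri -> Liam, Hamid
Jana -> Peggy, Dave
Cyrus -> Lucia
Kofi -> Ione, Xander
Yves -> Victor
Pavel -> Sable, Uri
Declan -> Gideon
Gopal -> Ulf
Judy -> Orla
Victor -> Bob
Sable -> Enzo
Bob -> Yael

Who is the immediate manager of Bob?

Victor

Bob reports directly to Victor.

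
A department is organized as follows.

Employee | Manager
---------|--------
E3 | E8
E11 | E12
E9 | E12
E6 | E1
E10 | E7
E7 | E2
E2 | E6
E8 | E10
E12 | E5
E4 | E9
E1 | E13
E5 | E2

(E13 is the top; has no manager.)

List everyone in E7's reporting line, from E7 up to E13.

E7 -> E2 -> E6 -> E1 -> E13

E7 reports to E2. E2 reports to E6. E6 reports to E1. E1 reports to E13. E13 is at the top.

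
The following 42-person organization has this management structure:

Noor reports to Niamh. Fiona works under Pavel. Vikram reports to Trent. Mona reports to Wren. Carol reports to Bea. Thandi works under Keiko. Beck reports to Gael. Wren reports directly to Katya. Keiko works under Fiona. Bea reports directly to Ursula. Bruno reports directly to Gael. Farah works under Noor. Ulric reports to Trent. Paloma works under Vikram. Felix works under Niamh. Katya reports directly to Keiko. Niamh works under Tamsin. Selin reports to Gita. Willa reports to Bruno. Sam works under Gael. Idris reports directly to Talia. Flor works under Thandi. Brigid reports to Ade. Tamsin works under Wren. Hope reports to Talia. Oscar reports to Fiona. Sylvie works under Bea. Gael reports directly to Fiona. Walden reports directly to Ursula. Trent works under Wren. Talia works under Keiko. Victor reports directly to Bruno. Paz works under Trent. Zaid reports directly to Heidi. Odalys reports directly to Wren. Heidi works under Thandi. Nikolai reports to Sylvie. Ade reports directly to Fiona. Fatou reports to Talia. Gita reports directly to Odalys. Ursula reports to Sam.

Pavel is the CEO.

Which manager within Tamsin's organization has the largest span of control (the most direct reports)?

Niamh

Direct-report counts within Tamsin's organization: Tamsin has 1; Niamh has 2; Noor has 1. The largest is 2, held by Niamh.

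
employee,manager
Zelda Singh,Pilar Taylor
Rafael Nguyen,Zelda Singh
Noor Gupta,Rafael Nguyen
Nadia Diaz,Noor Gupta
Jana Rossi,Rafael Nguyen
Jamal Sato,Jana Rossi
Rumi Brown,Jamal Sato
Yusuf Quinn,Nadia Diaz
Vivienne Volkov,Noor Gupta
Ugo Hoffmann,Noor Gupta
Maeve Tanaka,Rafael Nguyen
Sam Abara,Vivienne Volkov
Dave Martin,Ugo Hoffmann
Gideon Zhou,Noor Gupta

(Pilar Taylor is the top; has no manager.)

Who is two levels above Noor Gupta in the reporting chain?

Zelda Singh

Noor Gupta reports to Rafael Nguyen, and Rafael Nguyen reports to Zelda Singh. So Noor Gupta's skip-level manager is Zelda Singh.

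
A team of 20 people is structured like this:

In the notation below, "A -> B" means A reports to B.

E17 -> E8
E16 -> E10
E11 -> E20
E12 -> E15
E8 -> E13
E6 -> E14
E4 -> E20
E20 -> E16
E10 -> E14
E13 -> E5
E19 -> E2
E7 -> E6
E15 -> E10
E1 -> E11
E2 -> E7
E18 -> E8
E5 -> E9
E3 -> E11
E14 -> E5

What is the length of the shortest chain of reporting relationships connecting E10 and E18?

E10 is 2 levels below E5, and E18 is 3 levels below E5 (their lowest common manager). The shortest path runs up from E10 to E5 and back down to E18: 2 + 3 = 5 links.

5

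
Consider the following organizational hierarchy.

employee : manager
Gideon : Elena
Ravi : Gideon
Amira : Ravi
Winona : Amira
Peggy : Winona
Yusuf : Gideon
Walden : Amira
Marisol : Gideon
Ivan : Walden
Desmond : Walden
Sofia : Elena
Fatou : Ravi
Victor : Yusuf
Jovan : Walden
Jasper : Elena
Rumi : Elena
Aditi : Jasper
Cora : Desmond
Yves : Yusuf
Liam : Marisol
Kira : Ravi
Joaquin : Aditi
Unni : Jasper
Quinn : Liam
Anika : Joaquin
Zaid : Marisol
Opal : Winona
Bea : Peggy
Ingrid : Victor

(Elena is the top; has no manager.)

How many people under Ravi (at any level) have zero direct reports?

7

The people in Ravi's organization with no one reporting to them are Kira, Fatou, Jovan, Cora, Ivan, Opal, Bea. That is 7.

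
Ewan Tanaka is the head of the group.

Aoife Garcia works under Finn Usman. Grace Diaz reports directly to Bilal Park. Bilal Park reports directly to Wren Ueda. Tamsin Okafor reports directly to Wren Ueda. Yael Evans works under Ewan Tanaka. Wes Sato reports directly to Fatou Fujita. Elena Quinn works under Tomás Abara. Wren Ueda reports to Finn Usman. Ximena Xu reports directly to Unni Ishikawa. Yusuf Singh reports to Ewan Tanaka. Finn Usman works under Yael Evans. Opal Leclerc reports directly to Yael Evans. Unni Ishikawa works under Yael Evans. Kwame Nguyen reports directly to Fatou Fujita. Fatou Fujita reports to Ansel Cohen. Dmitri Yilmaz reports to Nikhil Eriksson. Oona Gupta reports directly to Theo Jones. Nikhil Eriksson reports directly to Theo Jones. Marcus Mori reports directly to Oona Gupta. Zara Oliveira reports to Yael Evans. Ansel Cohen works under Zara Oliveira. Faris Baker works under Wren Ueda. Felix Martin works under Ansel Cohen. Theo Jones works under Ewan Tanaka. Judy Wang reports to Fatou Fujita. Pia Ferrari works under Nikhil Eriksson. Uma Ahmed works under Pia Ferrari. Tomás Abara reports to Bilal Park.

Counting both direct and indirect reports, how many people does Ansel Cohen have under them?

5

Ansel Cohen directly manages Fatou Fujita, Felix Martin. Under Fatou Fujita: Kwame Nguyen, Wes Sato, Judy Wang (3). Felix Martin has no reports. So Ansel Cohen's organization is 2 direct reports plus everyone under them: 4 + 1 = 5.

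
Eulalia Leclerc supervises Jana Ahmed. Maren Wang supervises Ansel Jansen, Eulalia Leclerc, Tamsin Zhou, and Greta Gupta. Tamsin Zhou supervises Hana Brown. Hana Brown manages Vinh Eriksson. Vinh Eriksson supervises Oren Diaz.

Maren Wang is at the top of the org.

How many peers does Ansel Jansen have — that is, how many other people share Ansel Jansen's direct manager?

3

Ansel Jansen reports to Maren Wang. Maren Wang's other direct reports are Eulalia Leclerc, Tamsin Zhou, Greta Gupta — 3 peers.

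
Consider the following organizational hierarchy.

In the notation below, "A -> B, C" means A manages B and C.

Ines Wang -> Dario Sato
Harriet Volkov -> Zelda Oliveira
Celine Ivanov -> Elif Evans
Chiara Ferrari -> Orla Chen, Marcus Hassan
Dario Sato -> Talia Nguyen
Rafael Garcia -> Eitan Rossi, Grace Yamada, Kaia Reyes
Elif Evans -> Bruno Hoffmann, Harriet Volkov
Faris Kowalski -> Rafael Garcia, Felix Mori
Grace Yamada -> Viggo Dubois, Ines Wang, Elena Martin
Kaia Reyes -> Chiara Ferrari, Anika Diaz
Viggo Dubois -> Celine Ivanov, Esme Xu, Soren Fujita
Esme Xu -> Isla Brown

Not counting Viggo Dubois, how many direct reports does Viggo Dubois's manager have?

2

Viggo Dubois reports to Grace Yamada. Grace Yamada's other direct reports are Ines Wang, Elena Martin — 2 peers.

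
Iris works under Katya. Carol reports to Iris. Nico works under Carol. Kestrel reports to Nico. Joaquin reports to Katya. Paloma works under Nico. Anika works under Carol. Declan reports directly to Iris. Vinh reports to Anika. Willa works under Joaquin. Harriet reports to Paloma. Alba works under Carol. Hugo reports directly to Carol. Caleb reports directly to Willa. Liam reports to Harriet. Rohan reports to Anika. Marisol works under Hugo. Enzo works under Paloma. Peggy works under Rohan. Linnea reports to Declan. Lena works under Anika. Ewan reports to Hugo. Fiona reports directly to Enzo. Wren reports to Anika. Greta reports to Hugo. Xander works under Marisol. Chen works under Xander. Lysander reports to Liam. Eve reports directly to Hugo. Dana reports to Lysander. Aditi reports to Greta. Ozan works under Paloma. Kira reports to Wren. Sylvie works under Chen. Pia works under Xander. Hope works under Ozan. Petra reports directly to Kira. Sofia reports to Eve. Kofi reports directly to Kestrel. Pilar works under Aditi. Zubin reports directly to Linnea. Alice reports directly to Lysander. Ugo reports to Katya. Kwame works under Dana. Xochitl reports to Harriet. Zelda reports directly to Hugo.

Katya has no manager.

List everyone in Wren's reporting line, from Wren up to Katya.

Wren -> Anika -> Carol -> Iris -> Katya

Wren reports to Anika. Anika reports to Carol. Carol reports to Iris. Iris reports to Katya. Katya is at the top.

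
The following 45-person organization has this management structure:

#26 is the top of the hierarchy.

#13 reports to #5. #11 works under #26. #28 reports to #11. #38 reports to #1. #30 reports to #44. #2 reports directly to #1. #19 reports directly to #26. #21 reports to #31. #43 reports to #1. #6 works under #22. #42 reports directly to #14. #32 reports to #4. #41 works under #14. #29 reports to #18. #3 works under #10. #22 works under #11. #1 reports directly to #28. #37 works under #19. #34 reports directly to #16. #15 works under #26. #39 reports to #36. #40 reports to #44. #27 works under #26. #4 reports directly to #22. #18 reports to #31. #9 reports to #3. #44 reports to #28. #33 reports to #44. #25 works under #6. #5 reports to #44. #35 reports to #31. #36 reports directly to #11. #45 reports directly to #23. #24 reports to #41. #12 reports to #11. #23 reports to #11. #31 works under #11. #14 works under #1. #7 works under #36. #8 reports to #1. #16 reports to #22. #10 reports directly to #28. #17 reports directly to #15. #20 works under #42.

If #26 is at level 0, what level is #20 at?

Chain from #20 up to #26: #20 → #42 → #14 → #1 → #28 → #11 → #26. That is 6 steps up, so #20 is 6 levels below #26.

6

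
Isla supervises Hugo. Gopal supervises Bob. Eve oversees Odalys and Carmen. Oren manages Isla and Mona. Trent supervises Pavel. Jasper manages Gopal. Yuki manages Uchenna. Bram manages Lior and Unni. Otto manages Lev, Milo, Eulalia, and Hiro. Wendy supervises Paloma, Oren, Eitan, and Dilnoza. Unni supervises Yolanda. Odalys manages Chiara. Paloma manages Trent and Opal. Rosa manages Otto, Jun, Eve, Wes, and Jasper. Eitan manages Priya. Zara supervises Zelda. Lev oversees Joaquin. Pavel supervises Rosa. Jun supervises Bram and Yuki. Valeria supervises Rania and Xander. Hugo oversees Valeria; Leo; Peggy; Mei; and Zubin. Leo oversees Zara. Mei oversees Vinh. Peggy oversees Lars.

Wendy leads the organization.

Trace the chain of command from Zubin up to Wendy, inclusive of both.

Zubin -> Hugo -> Isla -> Oren -> Wendy

Zubin reports to Hugo. Hugo reports to Isla. Isla reports to Oren. Oren reports to Wendy. Wendy is at the top.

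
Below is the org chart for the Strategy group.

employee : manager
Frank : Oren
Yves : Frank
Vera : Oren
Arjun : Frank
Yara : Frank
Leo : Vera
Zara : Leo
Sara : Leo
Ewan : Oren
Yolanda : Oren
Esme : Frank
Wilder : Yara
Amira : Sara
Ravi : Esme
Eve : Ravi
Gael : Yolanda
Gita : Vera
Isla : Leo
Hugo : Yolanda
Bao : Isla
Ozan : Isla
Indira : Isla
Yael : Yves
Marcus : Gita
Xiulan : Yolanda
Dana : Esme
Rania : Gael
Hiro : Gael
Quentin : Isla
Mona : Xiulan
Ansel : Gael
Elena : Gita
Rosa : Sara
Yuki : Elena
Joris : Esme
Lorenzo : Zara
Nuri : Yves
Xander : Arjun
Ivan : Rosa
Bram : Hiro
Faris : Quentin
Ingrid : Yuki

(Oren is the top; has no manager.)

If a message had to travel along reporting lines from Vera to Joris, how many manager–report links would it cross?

Vera is 1 level below Oren, and Joris is 3 levels below Oren (their lowest common manager). The shortest path runs up from Vera to Oren and back down to Joris: 1 + 3 = 4 links.

4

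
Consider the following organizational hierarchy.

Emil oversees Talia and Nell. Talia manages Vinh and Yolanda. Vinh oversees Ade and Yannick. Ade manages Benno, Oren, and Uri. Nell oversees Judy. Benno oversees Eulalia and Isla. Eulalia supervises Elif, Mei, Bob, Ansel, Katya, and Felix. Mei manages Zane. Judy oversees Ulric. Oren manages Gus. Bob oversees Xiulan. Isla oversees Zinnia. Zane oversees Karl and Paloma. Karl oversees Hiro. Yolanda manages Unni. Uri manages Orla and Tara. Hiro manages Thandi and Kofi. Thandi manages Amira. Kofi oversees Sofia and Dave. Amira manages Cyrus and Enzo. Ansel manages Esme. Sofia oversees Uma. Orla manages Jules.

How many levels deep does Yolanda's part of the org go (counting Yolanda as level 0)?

1

The longest chain under Yolanda runs Yolanda → Unni, which is 1 level below Yolanda.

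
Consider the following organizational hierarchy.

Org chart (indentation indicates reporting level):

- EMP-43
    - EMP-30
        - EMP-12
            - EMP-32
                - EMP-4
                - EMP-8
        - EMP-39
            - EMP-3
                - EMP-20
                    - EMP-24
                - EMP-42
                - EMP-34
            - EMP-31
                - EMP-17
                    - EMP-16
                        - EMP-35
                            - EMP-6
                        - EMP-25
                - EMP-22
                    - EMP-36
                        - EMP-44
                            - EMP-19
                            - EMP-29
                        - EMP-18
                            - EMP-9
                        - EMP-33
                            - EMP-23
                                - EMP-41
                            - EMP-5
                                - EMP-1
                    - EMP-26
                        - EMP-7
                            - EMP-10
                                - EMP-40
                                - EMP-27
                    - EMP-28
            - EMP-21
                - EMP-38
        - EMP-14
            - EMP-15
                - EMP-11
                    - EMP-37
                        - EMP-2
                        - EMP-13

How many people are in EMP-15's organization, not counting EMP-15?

EMP-15 directly manages EMP-11. Under EMP-11: EMP-37, EMP-13, EMP-2 (3). That's 4 in total.

4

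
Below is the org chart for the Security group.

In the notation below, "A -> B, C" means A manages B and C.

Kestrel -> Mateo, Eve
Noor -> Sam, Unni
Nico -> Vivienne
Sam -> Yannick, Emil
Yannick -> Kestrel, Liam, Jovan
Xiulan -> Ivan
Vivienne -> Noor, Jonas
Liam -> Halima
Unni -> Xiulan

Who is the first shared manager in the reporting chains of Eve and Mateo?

Kestrel

Eve's chain of managers is Kestrel, Yannick, Sam, Noor, Vivienne, Nico. Mateo's chain of managers is Kestrel, Yannick, Sam, Noor, Vivienne, Nico. The first manager that appears in both chains is Kestrel.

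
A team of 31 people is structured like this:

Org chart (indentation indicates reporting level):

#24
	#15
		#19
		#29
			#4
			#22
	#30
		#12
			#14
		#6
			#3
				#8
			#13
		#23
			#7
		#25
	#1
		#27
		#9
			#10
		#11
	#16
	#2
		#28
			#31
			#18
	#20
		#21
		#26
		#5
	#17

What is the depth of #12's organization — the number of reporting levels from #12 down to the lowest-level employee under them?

1

The longest chain under #12 runs #12 → #14, which is 1 level below #12.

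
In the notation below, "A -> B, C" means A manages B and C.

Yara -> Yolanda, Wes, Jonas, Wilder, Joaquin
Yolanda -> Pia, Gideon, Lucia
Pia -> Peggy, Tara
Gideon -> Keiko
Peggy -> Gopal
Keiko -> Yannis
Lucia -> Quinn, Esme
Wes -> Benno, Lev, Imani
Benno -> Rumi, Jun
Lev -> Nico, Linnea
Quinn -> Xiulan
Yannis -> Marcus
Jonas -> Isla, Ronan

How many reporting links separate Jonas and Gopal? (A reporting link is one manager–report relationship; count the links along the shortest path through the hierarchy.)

Jonas is 1 level below Yara, and Gopal is 4 levels below Yara (their lowest common manager). The shortest path runs up from Jonas to Yara and back down to Gopal: 1 + 4 = 5 links.

5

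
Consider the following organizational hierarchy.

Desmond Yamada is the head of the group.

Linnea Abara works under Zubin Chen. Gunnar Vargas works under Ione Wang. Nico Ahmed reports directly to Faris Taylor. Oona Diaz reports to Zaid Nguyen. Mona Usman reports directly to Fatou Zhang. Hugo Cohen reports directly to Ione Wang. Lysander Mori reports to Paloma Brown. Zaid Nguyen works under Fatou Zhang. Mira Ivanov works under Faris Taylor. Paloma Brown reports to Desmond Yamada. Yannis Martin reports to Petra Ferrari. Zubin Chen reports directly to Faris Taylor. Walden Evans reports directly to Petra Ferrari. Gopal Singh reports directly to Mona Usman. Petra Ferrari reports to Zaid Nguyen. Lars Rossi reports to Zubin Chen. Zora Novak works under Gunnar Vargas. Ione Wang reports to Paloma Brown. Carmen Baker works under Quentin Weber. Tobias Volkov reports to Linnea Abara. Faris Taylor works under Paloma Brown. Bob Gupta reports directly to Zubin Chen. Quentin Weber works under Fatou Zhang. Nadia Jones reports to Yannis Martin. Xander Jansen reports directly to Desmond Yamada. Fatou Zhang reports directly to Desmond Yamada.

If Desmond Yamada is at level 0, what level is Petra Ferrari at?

3

Chain from Petra Ferrari up to Desmond Yamada: Petra Ferrari → Zaid Nguyen → Fatou Zhang → Desmond Yamada. That is 3 steps up, so Petra Ferrari is 3 levels below Desmond Yamada.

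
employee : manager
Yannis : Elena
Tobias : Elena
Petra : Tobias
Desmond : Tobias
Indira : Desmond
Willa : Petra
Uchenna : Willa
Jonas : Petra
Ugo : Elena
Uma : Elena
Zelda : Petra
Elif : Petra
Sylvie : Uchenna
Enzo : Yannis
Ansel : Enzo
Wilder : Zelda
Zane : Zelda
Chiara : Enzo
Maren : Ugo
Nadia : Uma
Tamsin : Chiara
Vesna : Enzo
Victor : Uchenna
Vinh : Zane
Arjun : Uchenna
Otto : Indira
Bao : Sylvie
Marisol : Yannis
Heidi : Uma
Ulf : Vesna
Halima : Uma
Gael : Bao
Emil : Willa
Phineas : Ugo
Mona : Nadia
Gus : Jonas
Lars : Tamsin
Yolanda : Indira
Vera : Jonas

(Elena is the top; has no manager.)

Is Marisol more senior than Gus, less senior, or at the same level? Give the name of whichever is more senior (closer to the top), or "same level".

Marisol is 2 levels below Elena; Gus is 4. Marisol is higher.

Marisol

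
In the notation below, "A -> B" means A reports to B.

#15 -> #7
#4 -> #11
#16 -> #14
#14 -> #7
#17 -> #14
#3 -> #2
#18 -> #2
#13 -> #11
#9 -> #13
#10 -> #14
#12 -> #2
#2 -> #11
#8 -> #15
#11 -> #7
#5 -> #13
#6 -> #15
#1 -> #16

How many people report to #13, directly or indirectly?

#13 directly manages #9, #5. #9 has no reports. #5 has no reports. So #13's organization is 2 direct reports plus everyone under them: 1 + 1 = 2.

2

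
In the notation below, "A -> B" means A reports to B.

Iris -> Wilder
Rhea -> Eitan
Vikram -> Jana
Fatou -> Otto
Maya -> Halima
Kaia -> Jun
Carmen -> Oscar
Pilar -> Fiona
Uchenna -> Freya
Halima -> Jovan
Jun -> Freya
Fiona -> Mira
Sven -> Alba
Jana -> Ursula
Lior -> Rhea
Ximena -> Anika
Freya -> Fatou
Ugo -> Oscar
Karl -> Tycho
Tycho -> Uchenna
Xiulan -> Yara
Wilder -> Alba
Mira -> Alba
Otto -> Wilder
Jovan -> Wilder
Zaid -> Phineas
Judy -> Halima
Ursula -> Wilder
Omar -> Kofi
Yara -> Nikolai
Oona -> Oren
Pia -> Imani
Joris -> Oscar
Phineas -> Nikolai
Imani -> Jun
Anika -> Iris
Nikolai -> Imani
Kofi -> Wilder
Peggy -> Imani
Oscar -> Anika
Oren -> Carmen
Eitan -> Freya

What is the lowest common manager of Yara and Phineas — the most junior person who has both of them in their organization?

Nikolai

Yara's chain of managers is Nikolai, Imani, Jun, Freya, Fatou, Otto, Wilder, Alba. Phineas's chain of managers is Nikolai, Imani, Jun, Freya, Fatou, Otto, Wilder, Alba. The first manager that appears in both chains is Nikolai.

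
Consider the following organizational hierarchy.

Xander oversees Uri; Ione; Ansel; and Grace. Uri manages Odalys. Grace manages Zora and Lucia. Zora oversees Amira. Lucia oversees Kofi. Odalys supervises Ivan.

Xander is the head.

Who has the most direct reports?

Xander

Direct-report counts: Xander has 4; Grace has 2; Lucia has 1; Zora has 1; Uri has 1; Odalys has 1. The largest is 4, held by Xander.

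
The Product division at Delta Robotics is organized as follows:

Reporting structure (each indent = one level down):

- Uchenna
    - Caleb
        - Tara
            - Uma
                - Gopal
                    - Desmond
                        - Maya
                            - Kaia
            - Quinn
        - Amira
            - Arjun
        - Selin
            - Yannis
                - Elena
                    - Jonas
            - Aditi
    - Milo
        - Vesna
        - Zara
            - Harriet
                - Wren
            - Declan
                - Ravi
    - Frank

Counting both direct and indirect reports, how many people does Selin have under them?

Selin directly manages Yannis, Aditi. Under Yannis: Elena, Jonas (2). Aditi has no reports. So Selin's organization is 2 direct reports plus everyone under them: 3 + 1 = 4.

4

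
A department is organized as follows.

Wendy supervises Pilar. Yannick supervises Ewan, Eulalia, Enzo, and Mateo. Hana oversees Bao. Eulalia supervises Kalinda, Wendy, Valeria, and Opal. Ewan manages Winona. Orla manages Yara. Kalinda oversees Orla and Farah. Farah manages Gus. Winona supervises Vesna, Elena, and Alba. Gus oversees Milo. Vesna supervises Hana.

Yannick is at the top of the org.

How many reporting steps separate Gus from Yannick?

4

Chain from Gus up to Yannick: Gus → Farah → Kalinda → Eulalia → Yannick. That is 4 steps up, so Gus is 4 levels below Yannick.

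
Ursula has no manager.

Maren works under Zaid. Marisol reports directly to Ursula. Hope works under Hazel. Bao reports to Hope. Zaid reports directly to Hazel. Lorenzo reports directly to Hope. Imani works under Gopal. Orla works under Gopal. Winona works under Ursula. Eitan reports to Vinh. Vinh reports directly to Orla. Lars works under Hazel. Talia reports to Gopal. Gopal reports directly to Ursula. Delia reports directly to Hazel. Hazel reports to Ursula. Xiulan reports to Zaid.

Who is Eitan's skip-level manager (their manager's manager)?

Eitan reports to Vinh, and Vinh reports to Orla. So Eitan's skip-level manager is Orla.

Orla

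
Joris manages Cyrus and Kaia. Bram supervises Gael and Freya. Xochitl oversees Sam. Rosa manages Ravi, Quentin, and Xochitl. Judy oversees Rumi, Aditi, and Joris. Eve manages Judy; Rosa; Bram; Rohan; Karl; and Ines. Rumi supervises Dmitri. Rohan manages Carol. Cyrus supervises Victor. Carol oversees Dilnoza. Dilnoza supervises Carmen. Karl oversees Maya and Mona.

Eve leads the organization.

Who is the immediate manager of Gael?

Bram

Gael reports directly to Bram.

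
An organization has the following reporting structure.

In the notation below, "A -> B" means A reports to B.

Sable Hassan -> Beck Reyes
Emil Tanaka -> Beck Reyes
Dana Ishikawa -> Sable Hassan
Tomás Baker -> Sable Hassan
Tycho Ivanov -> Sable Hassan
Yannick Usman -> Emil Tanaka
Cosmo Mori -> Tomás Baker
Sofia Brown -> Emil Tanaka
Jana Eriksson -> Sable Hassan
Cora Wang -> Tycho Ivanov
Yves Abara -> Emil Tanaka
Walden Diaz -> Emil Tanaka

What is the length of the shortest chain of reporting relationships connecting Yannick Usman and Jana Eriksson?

Yannick Usman is 2 levels below Beck Reyes, and Jana Eriksson is 2 levels below Beck Reyes (their lowest common manager). The shortest path runs up from Yannick Usman to Beck Reyes and back down to Jana Eriksson: 2 + 2 = 4 links.

4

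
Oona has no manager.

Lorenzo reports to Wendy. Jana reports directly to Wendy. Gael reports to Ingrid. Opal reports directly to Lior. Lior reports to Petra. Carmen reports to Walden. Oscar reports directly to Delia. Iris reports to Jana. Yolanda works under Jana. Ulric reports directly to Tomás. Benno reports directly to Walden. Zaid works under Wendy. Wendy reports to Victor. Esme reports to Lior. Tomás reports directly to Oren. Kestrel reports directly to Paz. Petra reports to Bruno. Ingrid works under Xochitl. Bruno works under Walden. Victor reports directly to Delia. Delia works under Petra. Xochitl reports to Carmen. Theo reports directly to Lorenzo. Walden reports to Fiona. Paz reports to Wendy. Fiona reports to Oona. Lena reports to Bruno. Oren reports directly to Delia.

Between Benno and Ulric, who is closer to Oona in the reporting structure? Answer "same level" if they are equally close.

Benno

Benno is 3 levels below Oona; Ulric is 8. Benno is higher.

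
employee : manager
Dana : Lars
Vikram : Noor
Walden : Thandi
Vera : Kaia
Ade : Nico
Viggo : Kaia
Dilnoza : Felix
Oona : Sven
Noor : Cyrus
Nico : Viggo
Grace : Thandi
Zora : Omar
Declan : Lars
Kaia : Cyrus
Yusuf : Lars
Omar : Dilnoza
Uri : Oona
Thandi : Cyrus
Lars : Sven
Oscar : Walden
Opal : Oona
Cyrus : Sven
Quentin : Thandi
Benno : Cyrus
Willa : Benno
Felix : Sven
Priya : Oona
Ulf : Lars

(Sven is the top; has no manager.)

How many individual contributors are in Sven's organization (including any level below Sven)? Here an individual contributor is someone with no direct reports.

The people in Sven's organization with no one reporting to them are Zora, Yusuf, Declan, Ulf, Dana, Priya, Opal, Uri, Vikram, Vera, Ade, Grace, Oscar, Quentin, Willa. That is 15.

15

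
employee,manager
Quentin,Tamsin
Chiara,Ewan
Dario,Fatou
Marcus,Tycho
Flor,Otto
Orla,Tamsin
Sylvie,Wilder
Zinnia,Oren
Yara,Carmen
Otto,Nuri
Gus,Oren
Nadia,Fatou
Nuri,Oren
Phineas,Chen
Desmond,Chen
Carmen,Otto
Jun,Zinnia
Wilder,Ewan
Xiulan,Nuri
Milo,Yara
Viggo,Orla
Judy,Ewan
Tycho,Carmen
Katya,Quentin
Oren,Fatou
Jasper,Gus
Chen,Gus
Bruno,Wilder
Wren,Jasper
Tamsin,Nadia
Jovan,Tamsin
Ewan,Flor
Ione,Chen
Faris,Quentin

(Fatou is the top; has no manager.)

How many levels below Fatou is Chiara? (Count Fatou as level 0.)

6

Chain from Chiara up to Fatou: Chiara → Ewan → Flor → Otto → Nuri → Oren → Fatou. That is 6 steps up, so Chiara is 6 levels below Fatou.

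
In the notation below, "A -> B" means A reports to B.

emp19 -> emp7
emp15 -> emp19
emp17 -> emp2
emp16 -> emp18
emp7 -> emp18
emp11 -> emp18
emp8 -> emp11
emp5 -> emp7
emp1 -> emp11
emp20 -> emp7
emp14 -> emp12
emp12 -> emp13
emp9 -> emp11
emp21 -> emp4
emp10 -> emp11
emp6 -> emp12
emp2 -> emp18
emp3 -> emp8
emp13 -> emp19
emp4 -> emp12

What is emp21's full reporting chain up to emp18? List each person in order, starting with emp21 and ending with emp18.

emp21 -> emp4 -> emp12 -> emp13 -> emp19 -> emp7 -> emp18

emp21 reports to emp4. emp4 reports to emp12. emp12 reports to emp13. emp13 reports to emp19. emp19 reports to emp7. emp7 reports to emp18. emp18 is at the top.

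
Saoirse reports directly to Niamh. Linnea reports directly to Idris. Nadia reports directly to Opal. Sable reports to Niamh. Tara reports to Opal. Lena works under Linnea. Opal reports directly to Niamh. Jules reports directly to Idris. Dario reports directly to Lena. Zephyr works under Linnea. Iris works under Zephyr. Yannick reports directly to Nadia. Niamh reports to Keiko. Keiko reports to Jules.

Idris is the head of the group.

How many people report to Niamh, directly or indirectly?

6

Niamh directly manages Sable, Opal, Saoirse. Sable has no reports. Under Opal: Tara, Nadia, Yannick (3). Saoirse has no reports. So Niamh's organization is 3 direct reports plus everyone under them: 1 + 4 + 1 = 6.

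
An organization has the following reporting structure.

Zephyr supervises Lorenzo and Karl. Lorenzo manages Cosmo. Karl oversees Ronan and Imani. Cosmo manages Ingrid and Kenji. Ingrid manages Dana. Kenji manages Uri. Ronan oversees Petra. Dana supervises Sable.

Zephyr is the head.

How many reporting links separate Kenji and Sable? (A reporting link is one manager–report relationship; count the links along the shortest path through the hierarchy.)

Kenji is 1 level below Cosmo, and Sable is 3 levels below Cosmo (their lowest common manager). The shortest path runs up from Kenji to Cosmo and back down to Sable: 1 + 3 = 4 links.

4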